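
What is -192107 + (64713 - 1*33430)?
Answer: -160824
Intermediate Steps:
-192107 + (64713 - 1*33430) = -192107 + (64713 - 33430) = -192107 + 31283 = -160824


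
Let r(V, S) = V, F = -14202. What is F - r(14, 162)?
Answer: -14216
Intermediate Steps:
F - r(14, 162) = -14202 - 1*14 = -14202 - 14 = -14216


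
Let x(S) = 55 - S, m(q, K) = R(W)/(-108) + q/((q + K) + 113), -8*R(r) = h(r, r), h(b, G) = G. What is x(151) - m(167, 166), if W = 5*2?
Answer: -9285443/96336 ≈ -96.386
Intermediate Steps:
W = 10
R(r) = -r/8
m(q, K) = 5/432 + q/(113 + K + q) (m(q, K) = -⅛*10/(-108) + q/((q + K) + 113) = -5/4*(-1/108) + q/((K + q) + 113) = 5/432 + q/(113 + K + q))
x(151) - m(167, 166) = (55 - 1*151) - (565 + 5*166 + 437*167)/(432*(113 + 166 + 167)) = (55 - 151) - (565 + 830 + 72979)/(432*446) = -96 - 74374/(432*446) = -96 - 1*37187/96336 = -96 - 37187/96336 = -9285443/96336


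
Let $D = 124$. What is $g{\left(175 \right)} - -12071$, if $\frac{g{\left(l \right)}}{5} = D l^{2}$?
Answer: $18999571$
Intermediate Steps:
$g{\left(l \right)} = 620 l^{2}$ ($g{\left(l \right)} = 5 \cdot 124 l^{2} = 620 l^{2}$)
$g{\left(175 \right)} - -12071 = 620 \cdot 175^{2} - -12071 = 620 \cdot 30625 + 12071 = 18987500 + 12071 = 18999571$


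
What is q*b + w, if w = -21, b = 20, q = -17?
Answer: -361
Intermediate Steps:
q*b + w = -17*20 - 21 = -340 - 21 = -361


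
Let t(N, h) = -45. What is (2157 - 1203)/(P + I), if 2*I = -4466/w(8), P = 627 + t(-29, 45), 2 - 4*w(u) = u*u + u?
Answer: 2385/1774 ≈ 1.3444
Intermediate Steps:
w(u) = 1/2 - u/4 - u**2/4 (w(u) = 1/2 - (u*u + u)/4 = 1/2 - (u**2 + u)/4 = 1/2 - (u + u**2)/4 = 1/2 + (-u/4 - u**2/4) = 1/2 - u/4 - u**2/4)
P = 582 (P = 627 - 45 = 582)
I = 638/5 (I = (-4466/(1/2 - 1/4*8 - 1/4*8**2))/2 = (-4466/(1/2 - 2 - 1/4*64))/2 = (-4466/(1/2 - 2 - 16))/2 = (-4466/(-35/2))/2 = (-4466*(-2/35))/2 = (1/2)*(1276/5) = 638/5 ≈ 127.60)
(2157 - 1203)/(P + I) = (2157 - 1203)/(582 + 638/5) = 954/(3548/5) = 954*(5/3548) = 2385/1774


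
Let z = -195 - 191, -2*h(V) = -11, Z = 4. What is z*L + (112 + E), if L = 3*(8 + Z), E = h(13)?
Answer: -27557/2 ≈ -13779.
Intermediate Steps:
h(V) = 11/2 (h(V) = -½*(-11) = 11/2)
E = 11/2 ≈ 5.5000
L = 36 (L = 3*(8 + 4) = 3*12 = 36)
z = -386
z*L + (112 + E) = -386*36 + (112 + 11/2) = -13896 + 235/2 = -27557/2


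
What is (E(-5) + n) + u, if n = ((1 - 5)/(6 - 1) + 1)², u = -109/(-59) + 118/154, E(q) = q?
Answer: -266482/113575 ≈ -2.3463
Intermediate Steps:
u = 11874/4543 (u = -109*(-1/59) + 118*(1/154) = 109/59 + 59/77 = 11874/4543 ≈ 2.6137)
n = 1/25 (n = (-4/5 + 1)² = (-4*⅕ + 1)² = (-⅘ + 1)² = (⅕)² = 1/25 ≈ 0.040000)
(E(-5) + n) + u = (-5 + 1/25) + 11874/4543 = -124/25 + 11874/4543 = -266482/113575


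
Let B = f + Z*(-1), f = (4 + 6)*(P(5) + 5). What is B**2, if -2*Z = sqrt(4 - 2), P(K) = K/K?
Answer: (120 + sqrt(2))**2/4 ≈ 3685.4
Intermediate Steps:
P(K) = 1
f = 60 (f = (4 + 6)*(1 + 5) = 10*6 = 60)
Z = -sqrt(2)/2 (Z = -sqrt(4 - 2)/2 = -sqrt(2)/2 ≈ -0.70711)
B = 60 + sqrt(2)/2 (B = 60 - sqrt(2)/2*(-1) = 60 + sqrt(2)/2 ≈ 60.707)
B**2 = (60 + sqrt(2)/2)**2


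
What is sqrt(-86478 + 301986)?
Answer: 2*sqrt(53877) ≈ 464.23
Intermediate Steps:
sqrt(-86478 + 301986) = sqrt(215508) = 2*sqrt(53877)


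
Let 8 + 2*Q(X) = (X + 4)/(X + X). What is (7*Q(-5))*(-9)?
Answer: 4977/20 ≈ 248.85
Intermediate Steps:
Q(X) = -4 + (4 + X)/(4*X) (Q(X) = -4 + ((X + 4)/(X + X))/2 = -4 + ((4 + X)/((2*X)))/2 = -4 + ((4 + X)*(1/(2*X)))/2 = -4 + ((4 + X)/(2*X))/2 = -4 + (4 + X)/(4*X))
(7*Q(-5))*(-9) = (7*(-15/4 + 1/(-5)))*(-9) = (7*(-15/4 - 1/5))*(-9) = (7*(-79/20))*(-9) = -553/20*(-9) = 4977/20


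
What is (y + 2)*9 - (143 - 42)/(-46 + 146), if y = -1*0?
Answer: 1699/100 ≈ 16.990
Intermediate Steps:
y = 0
(y + 2)*9 - (143 - 42)/(-46 + 146) = (0 + 2)*9 - (143 - 42)/(-46 + 146) = 2*9 - 101/100 = 18 - 101/100 = 1699/100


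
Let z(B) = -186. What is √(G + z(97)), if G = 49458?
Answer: 2*√12318 ≈ 221.97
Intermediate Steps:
√(G + z(97)) = √(49458 - 186) = √49272 = 2*√12318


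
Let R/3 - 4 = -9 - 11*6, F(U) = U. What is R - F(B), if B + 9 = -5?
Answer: -199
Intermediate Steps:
B = -14 (B = -9 - 5 = -14)
R = -213 (R = 12 + 3*(-9 - 11*6) = 12 + 3*(-9 - 66) = 12 + 3*(-75) = 12 - 225 = -213)
R - F(B) = -213 - 1*(-14) = -213 + 14 = -199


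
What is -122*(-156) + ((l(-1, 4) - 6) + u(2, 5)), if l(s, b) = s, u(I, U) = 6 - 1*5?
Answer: 19026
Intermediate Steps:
u(I, U) = 1 (u(I, U) = 6 - 5 = 1)
-122*(-156) + ((l(-1, 4) - 6) + u(2, 5)) = -122*(-156) + ((-1 - 6) + 1) = 19032 + (-7 + 1) = 19032 - 6 = 19026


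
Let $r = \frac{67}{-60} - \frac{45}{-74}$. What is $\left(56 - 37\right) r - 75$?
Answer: $- \frac{187951}{2220} \approx -84.663$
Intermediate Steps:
$r = - \frac{1129}{2220}$ ($r = 67 \left(- \frac{1}{60}\right) - - \frac{45}{74} = - \frac{67}{60} + \frac{45}{74} = - \frac{1129}{2220} \approx -0.50856$)
$\left(56 - 37\right) r - 75 = \left(56 - 37\right) \left(- \frac{1129}{2220}\right) - 75 = 19 \left(- \frac{1129}{2220}\right) - 75 = - \frac{21451}{2220} - 75 = - \frac{187951}{2220}$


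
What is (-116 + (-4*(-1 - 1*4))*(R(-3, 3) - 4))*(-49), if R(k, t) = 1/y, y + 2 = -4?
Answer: 29302/3 ≈ 9767.3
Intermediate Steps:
y = -6 (y = -2 - 4 = -6)
R(k, t) = -⅙ (R(k, t) = 1/(-6) = -⅙)
(-116 + (-4*(-1 - 1*4))*(R(-3, 3) - 4))*(-49) = (-116 + (-4*(-1 - 1*4))*(-⅙ - 4))*(-49) = (-116 - 4*(-1 - 4)*(-25/6))*(-49) = (-116 - 4*(-5)*(-25/6))*(-49) = (-116 + 20*(-25/6))*(-49) = (-116 - 250/3)*(-49) = -598/3*(-49) = 29302/3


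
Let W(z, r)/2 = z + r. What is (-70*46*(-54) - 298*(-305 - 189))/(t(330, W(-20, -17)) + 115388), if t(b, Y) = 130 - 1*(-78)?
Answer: 80273/28899 ≈ 2.7777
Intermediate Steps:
W(z, r) = 2*r + 2*z (W(z, r) = 2*(z + r) = 2*(r + z) = 2*r + 2*z)
t(b, Y) = 208 (t(b, Y) = 130 + 78 = 208)
(-70*46*(-54) - 298*(-305 - 189))/(t(330, W(-20, -17)) + 115388) = (-70*46*(-54) - 298*(-305 - 189))/(208 + 115388) = (-3220*(-54) - 298*(-494))/115596 = (173880 + 147212)*(1/115596) = 321092*(1/115596) = 80273/28899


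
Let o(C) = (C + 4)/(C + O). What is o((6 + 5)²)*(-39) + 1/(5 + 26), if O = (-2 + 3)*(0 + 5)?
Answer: -50333/1302 ≈ -38.658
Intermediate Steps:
O = 5 (O = 1*5 = 5)
o(C) = (4 + C)/(5 + C) (o(C) = (C + 4)/(C + 5) = (4 + C)/(5 + C))
o((6 + 5)²)*(-39) + 1/(5 + 26) = ((4 + (6 + 5)²)/(5 + (6 + 5)²))*(-39) + 1/(5 + 26) = ((4 + 11²)/(5 + 11²))*(-39) + 1/31 = ((4 + 121)/(5 + 121))*(-39) + 1/31 = (125/126)*(-39) + 1/31 = -1625/42 + 1/31 = -50333/1302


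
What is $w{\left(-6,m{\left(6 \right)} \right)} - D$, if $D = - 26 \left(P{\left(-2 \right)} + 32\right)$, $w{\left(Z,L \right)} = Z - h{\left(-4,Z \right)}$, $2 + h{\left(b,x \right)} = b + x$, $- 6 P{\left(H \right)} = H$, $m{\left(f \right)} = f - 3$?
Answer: $\frac{2540}{3} \approx 846.67$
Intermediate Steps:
$m{\left(f \right)} = -3 + f$
$P{\left(H \right)} = - \frac{H}{6}$
$h{\left(b,x \right)} = -2 + b + x$ ($h{\left(b,x \right)} = -2 + \left(b + x\right) = -2 + b + x$)
$w{\left(Z,L \right)} = 6$ ($w{\left(Z,L \right)} = Z - \left(-2 - 4 + Z\right) = Z - \left(-6 + Z\right) = 6$)
$D = - \frac{2522}{3}$ ($D = - 26 \left(\left(- \frac{1}{6}\right) \left(-2\right) + 32\right) = - 26 \left(\frac{1}{3} + 32\right) = \left(-26\right) \frac{97}{3} = - \frac{2522}{3} \approx -840.67$)
$w{\left(-6,m{\left(6 \right)} \right)} - D = 6 - - \frac{2522}{3} = 6 + \frac{2522}{3} = \frac{2540}{3}$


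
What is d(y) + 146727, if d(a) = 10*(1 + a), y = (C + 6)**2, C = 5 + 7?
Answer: 149977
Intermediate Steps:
C = 12
y = 324 (y = (12 + 6)**2 = 18**2 = 324)
d(a) = 10 + 10*a
d(y) + 146727 = (10 + 10*324) + 146727 = (10 + 3240) + 146727 = 3250 + 146727 = 149977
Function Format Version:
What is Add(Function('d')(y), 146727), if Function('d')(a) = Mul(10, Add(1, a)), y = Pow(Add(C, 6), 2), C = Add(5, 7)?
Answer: 149977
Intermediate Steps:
C = 12
y = 324 (y = Pow(Add(12, 6), 2) = Pow(18, 2) = 324)
Function('d')(a) = Add(10, Mul(10, a))
Add(Function('d')(y), 146727) = Add(Add(10, Mul(10, 324)), 146727) = Add(Add(10, 3240), 146727) = Add(3250, 146727) = 149977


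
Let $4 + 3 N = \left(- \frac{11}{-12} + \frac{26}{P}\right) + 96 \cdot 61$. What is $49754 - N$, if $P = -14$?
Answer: $\frac{12046519}{252} \approx 47804.0$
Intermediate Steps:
$N = \frac{491489}{252}$ ($N = - \frac{4}{3} + \frac{\left(- \frac{11}{-12} + \frac{26}{-14}\right) + 96 \cdot 61}{3} = - \frac{4}{3} + \frac{\left(\left(-11\right) \left(- \frac{1}{12}\right) + 26 \left(- \frac{1}{14}\right)\right) + 5856}{3} = - \frac{4}{3} + \frac{\left(\frac{11}{12} - \frac{13}{7}\right) + 5856}{3} = - \frac{4}{3} + \frac{- \frac{79}{84} + 5856}{3} = - \frac{4}{3} + \frac{1}{3} \cdot \frac{491825}{84} = - \frac{4}{3} + \frac{491825}{252} = \frac{491489}{252} \approx 1950.4$)
$49754 - N = 49754 - \frac{491489}{252} = \frac{12046519}{252}$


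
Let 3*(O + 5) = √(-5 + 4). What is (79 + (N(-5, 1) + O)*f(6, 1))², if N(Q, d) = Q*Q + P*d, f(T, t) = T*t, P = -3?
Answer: 32757 + 724*I ≈ 32757.0 + 724.0*I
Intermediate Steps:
O = -5 + I/3 (O = -5 + √(-5 + 4)/3 = -5 + √(-1)/3 = -5 + I/3 ≈ -5.0 + 0.33333*I)
N(Q, d) = Q² - 3*d (N(Q, d) = Q*Q - 3*d = Q² - 3*d)
(79 + (N(-5, 1) + O)*f(6, 1))² = (79 + (((-5)² - 3*1) + (-5 + I/3))*(6*1))² = (79 + ((25 - 3) + (-5 + I/3))*6)² = (79 + (22 + (-5 + I/3))*6)² = (79 + (17 + I/3)*6)² = (79 + (102 + 2*I))² = (181 + 2*I)²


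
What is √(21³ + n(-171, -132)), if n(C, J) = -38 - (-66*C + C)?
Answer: 2*I*√473 ≈ 43.497*I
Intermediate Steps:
n(C, J) = -38 + 65*C (n(C, J) = -38 - (-65)*C = -38 + 65*C)
√(21³ + n(-171, -132)) = √(21³ + (-38 + 65*(-171))) = √(9261 + (-38 - 11115)) = √(9261 - 11153) = √(-1892) = 2*I*√473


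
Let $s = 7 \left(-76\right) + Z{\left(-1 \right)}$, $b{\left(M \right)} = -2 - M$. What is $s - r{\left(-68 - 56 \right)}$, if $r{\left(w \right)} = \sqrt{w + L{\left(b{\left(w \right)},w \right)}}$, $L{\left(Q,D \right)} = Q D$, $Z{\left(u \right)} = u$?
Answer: $-533 - 2 i \sqrt{3813} \approx -533.0 - 123.5 i$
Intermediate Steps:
$s = -533$ ($s = 7 \left(-76\right) - 1 = -532 - 1 = -533$)
$L{\left(Q,D \right)} = D Q$
$r{\left(w \right)} = \sqrt{w + w \left(-2 - w\right)}$
$s - r{\left(-68 - 56 \right)} = -533 - \sqrt{\left(-68 - 56\right) \left(-1 - \left(-68 - 56\right)\right)} = -533 - \sqrt{- 124 \left(-1 - -124\right)} = -533 - \sqrt{- 124 \left(-1 + 124\right)} = -533 - \sqrt{\left(-124\right) 123} = -533 - \sqrt{-15252} = -533 - 2 i \sqrt{3813}$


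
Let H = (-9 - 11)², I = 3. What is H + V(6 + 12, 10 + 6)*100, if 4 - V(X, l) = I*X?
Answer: -4600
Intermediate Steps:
V(X, l) = 4 - 3*X
H = 400 (H = (-20)² = 400)
H + V(6 + 12, 10 + 6)*100 = 400 + (4 - 3*(6 + 12))*100 = 400 + (4 - 3*18)*100 = 400 + (4 - 54)*100 = 400 - 50*100 = 400 - 5000 = -4600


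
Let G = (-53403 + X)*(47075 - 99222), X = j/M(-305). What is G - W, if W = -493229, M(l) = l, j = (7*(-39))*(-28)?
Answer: 849914950018/305 ≈ 2.7866e+9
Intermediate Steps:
j = 7644 (j = -273*(-28) = 7644)
X = -7644/305 (X = 7644/(-305) = 7644*(-1/305) = -7644/305 ≈ -25.062)
G = 849764515173/305 (G = (-53403 - 7644/305)*(47075 - 99222) = -16295559/305*(-52147) = 849764515173/305 ≈ 2.7861e+9)
G - W = 849764515173/305 - 1*(-493229) = 849764515173/305 + 493229 = 849914950018/305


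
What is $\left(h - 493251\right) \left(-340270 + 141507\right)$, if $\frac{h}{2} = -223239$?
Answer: $186783355227$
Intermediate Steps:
$h = -446478$ ($h = 2 \left(-223239\right) = -446478$)
$\left(h - 493251\right) \left(-340270 + 141507\right) = \left(-446478 - 493251\right) \left(-340270 + 141507\right) = \left(-939729\right) \left(-198763\right) = 186783355227$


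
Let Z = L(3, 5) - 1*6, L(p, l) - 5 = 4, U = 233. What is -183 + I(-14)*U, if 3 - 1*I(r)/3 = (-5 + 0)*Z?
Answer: 12399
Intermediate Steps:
L(p, l) = 9 (L(p, l) = 5 + 4 = 9)
Z = 3 (Z = 9 - 1*6 = 9 - 6 = 3)
I(r) = 54 (I(r) = 9 - 3*(-5 + 0)*3 = 9 - (-15)*3 = 9 - 3*(-15) = 9 + 45 = 54)
-183 + I(-14)*U = -183 + 54*233 = -183 + 12582 = 12399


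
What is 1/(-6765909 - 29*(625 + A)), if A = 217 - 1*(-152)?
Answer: -1/6794735 ≈ -1.4717e-7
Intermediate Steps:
A = 369 (A = 217 + 152 = 369)
1/(-6765909 - 29*(625 + A)) = 1/(-6765909 - 29*(625 + 369)) = 1/(-6765909 - 29*994) = 1/(-6765909 - 28826) = 1/(-6794735) = -1/6794735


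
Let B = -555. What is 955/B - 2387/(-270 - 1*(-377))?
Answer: -285394/11877 ≈ -24.029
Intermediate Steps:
955/B - 2387/(-270 - 1*(-377)) = 955/(-555) - 2387/(-270 - 1*(-377)) = 955*(-1/555) - 2387/(-270 + 377) = -191/111 - 2387/107 = -285394/11877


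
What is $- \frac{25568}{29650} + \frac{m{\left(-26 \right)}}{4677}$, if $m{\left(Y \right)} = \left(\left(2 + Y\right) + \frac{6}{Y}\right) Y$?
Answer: $- \frac{16817006}{23112175} \approx -0.72762$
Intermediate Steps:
$m{\left(Y \right)} = Y \left(2 + Y + \frac{6}{Y}\right)$ ($m{\left(Y \right)} = \left(2 + Y + \frac{6}{Y}\right) Y = Y \left(2 + Y + \frac{6}{Y}\right)$)
$- \frac{25568}{29650} + \frac{m{\left(-26 \right)}}{4677} = - \frac{25568}{29650} + \frac{6 + \left(-26\right)^{2} + 2 \left(-26\right)}{4677} = \left(-25568\right) \frac{1}{29650} + \left(6 + 676 - 52\right) \frac{1}{4677} = - \frac{12784}{14825} + 630 \cdot \frac{1}{4677} = - \frac{12784}{14825} + \frac{210}{1559} = - \frac{16817006}{23112175}$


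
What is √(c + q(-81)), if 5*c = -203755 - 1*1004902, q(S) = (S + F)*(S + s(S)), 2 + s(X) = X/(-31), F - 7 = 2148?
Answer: I*√9813113085/155 ≈ 639.1*I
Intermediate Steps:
F = 2155 (F = 7 + 2148 = 2155)
s(X) = -2 - X/31 (s(X) = -2 + X/(-31) = -2 + X*(-1/31) = -2 - X/31)
q(S) = (-2 + 30*S/31)*(2155 + S) (q(S) = (S + 2155)*(S + (-2 - S/31)) = (2155 + S)*(-2 + 30*S/31) = (-2 + 30*S/31)*(2155 + S))
c = -1208657/5 (c = (-203755 - 1*1004902)/5 = (-203755 - 1004902)/5 = (⅕)*(-1208657) = -1208657/5 ≈ -2.4173e+5)
√(c + q(-81)) = √(-1208657/5 + (-4310 + (30/31)*(-81)² + (64588/31)*(-81))) = √(-1208657/5 + (-4310 + (30/31)*6561 - 5231628/31)) = √(-1208657/5 + (-4310 + 196830/31 - 5231628/31)) = √(-1208657/5 - 5168408/31) = √(-63310407/155) = I*√9813113085/155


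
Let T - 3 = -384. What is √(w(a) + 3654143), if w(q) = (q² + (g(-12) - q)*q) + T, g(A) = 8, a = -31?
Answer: 3*√405946 ≈ 1911.4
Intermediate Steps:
T = -381 (T = 3 - 384 = -381)
w(q) = -381 + q² + q*(8 - q) (w(q) = (q² + (8 - q)*q) - 381 = (q² + q*(8 - q)) - 381 = -381 + q² + q*(8 - q))
√(w(a) + 3654143) = √((-381 + 8*(-31)) + 3654143) = √((-381 - 248) + 3654143) = √(-629 + 3654143) = √3653514 = 3*√405946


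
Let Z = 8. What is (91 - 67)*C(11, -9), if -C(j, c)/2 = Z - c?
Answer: -816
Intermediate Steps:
C(j, c) = -16 + 2*c (C(j, c) = -2*(8 - c) = -16 + 2*c)
(91 - 67)*C(11, -9) = (91 - 67)*(-16 + 2*(-9)) = 24*(-16 - 18) = 24*(-34) = -816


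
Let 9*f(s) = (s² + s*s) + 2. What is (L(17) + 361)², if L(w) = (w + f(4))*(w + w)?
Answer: 92294449/81 ≈ 1.1394e+6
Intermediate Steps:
f(s) = 2/9 + 2*s²/9 (f(s) = ((s² + s*s) + 2)/9 = ((s² + s²) + 2)/9 = (2*s² + 2)/9 = (2 + 2*s²)/9 = 2/9 + 2*s²/9)
L(w) = 2*w*(34/9 + w) (L(w) = (w + (2/9 + (2/9)*4²))*(w + w) = (w + (2/9 + (2/9)*16))*(2*w) = (w + (2/9 + 32/9))*(2*w) = (w + 34/9)*(2*w) = (34/9 + w)*(2*w) = 2*w*(34/9 + w))
(L(17) + 361)² = ((2/9)*17*(34 + 9*17) + 361)² = ((2/9)*17*(34 + 153) + 361)² = ((2/9)*17*187 + 361)² = (6358/9 + 361)² = (9607/9)² = 92294449/81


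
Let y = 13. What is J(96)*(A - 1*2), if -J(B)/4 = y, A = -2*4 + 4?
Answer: 312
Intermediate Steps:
A = -4 (A = -8 + 4 = -4)
J(B) = -52 (J(B) = -4*13 = -52)
J(96)*(A - 1*2) = -52*(-4 - 1*2) = -52*(-4 - 2) = -52*(-6) = 312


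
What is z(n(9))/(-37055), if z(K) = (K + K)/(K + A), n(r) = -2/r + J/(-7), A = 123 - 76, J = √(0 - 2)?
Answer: 82192/321821600405 + 53298*I*√2/321821600405 ≈ 2.554e-7 + 2.3421e-7*I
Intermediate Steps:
J = I*√2 (J = √(-2) = I*√2 ≈ 1.4142*I)
A = 47
n(r) = -2/r - I*√2/7 (n(r) = -2/r + (I*√2)/(-7) = -2/r + (I*√2)*(-⅐) = -2/r - I*√2/7)
z(K) = 2*K/(47 + K) (z(K) = (K + K)/(K + 47) = (2*K)/(47 + K) = 2*K/(47 + K))
z(n(9))/(-37055) = (2*(-2/9 - I*√2/7)/(47 + (-2/9 - I*√2/7)))/(-37055) = (2*(-2*⅑ - I*√2/7)/(47 + (-2*⅑ - I*√2/7)))*(-1/37055) = (2*(-2/9 - I*√2/7)/(47 + (-2/9 - I*√2/7)))*(-1/37055) = (2*(-2/9 - I*√2/7)/(421/9 - I*√2/7))*(-1/37055) = -2*(-2/9 - I*√2/7)/(37055*(421/9 - I*√2/7))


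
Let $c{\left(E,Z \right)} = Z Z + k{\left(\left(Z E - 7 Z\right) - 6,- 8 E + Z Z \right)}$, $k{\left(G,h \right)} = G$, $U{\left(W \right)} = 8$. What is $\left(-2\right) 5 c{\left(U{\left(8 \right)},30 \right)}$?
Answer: $-9240$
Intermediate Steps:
$c{\left(E,Z \right)} = -6 + Z^{2} - 7 Z + E Z$ ($c{\left(E,Z \right)} = Z Z - \left(6 + 7 Z - Z E\right) = Z^{2} - \left(6 + 7 Z - E Z\right) = -6 + Z^{2} - 7 Z + E Z$)
$\left(-2\right) 5 c{\left(U{\left(8 \right)},30 \right)} = \left(-2\right) 5 \left(-6 + 30^{2} - 210 + 8 \cdot 30\right) = - 10 \left(-6 + 900 - 210 + 240\right) = \left(-10\right) 924 = -9240$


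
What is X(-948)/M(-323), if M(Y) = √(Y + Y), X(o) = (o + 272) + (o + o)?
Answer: 1286*I*√646/323 ≈ 101.19*I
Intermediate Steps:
X(o) = 272 + 3*o (X(o) = (272 + o) + 2*o = 272 + 3*o)
M(Y) = √2*√Y (M(Y) = √(2*Y) = √2*√Y)
X(-948)/M(-323) = (272 + 3*(-948))/((√2*√(-323))) = (272 - 2844)/((√2*(I*√323))) = -2572*(-I*√646/646) = -(-1286)*I*√646/323 = 1286*I*√646/323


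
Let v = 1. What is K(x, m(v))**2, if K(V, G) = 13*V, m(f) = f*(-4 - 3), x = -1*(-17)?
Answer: 48841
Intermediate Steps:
x = 17
m(f) = -7*f (m(f) = f*(-7) = -7*f)
K(x, m(v))**2 = (13*17)**2 = 221**2 = 48841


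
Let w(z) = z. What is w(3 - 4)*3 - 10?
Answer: -13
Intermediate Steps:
w(3 - 4)*3 - 10 = (3 - 4)*3 - 10 = -1*3 - 10 = -3 - 10 = -13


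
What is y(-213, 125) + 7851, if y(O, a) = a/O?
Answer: 1672138/213 ≈ 7850.4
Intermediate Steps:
y(O, a) = a/O
y(-213, 125) + 7851 = 125/(-213) + 7851 = 125*(-1/213) + 7851 = -125/213 + 7851 = 1672138/213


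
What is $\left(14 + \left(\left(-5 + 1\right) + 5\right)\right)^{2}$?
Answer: $225$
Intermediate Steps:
$\left(14 + \left(\left(-5 + 1\right) + 5\right)\right)^{2} = \left(14 + \left(-4 + 5\right)\right)^{2} = \left(14 + 1\right)^{2} = 15^{2} = 225$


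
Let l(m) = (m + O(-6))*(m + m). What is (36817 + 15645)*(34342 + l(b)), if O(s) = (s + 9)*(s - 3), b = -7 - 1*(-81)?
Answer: 2166575676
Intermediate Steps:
b = 74 (b = -7 + 81 = 74)
O(s) = (-3 + s)*(9 + s) (O(s) = (9 + s)*(-3 + s) = (-3 + s)*(9 + s))
l(m) = 2*m*(-27 + m) (l(m) = (m + (-27 + (-6)² + 6*(-6)))*(m + m) = (m + (-27 + 36 - 36))*(2*m) = (m - 27)*(2*m) = (-27 + m)*(2*m) = 2*m*(-27 + m))
(36817 + 15645)*(34342 + l(b)) = (36817 + 15645)*(34342 + 2*74*(-27 + 74)) = 52462*(34342 + 2*74*47) = 52462*(34342 + 6956) = 52462*41298 = 2166575676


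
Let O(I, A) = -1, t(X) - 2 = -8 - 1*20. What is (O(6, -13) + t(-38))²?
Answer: 729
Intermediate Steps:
t(X) = -26 (t(X) = 2 + (-8 - 1*20) = 2 + (-8 - 20) = 2 - 28 = -26)
(O(6, -13) + t(-38))² = (-1 - 26)² = (-27)² = 729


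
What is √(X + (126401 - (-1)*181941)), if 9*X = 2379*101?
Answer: √3015357/3 ≈ 578.83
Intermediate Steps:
X = 80093/3 (X = (2379*101)/9 = (⅑)*240279 = 80093/3 ≈ 26698.)
√(X + (126401 - (-1)*181941)) = √(80093/3 + (126401 - (-1)*181941)) = √(80093/3 + (126401 - 1*(-181941))) = √(80093/3 + (126401 + 181941)) = √(80093/3 + 308342) = √(1005119/3) = √3015357/3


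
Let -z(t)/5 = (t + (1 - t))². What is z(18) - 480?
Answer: -485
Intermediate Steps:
z(t) = -5 (z(t) = -5*(t + (1 - t))² = -5*1² = -5*1 = -5)
z(18) - 480 = -5 - 480 = -485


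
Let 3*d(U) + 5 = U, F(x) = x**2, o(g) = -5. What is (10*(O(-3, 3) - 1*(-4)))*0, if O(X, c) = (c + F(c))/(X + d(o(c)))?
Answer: 0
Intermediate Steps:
d(U) = -5/3 + U/3
O(X, c) = (c + c**2)/(-10/3 + X) (O(X, c) = (c + c**2)/(X + (-5/3 + (1/3)*(-5))) = (c + c**2)/(X + (-5/3 - 5/3)) = (c + c**2)/(X - 10/3) = (c + c**2)/(-10/3 + X))
(10*(O(-3, 3) - 1*(-4)))*0 = (10*(3*3*(1 + 3)/(-10 + 3*(-3)) - 1*(-4)))*0 = (10*(3*3*4/(-10 - 9) + 4))*0 = (10*(3*3*4/(-19) + 4))*0 = (10*(3*3*(-1/19)*4 + 4))*0 = (10*(-36/19 + 4))*0 = (10*(40/19))*0 = (400/19)*0 = 0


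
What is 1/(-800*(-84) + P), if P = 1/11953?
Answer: 11953/803241601 ≈ 1.4881e-5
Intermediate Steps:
P = 1/11953 ≈ 8.3661e-5
1/(-800*(-84) + P) = 1/(-800*(-84) + 1/11953) = 1/(-1*(-67200) + 1/11953) = 1/(67200 + 1/11953) = 1/(803241601/11953) = 11953/803241601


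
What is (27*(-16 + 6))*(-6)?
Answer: 1620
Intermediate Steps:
(27*(-16 + 6))*(-6) = (27*(-10))*(-6) = -270*(-6) = 1620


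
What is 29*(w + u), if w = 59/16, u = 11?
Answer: 6815/16 ≈ 425.94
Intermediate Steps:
w = 59/16 (w = 59*(1/16) = 59/16 ≈ 3.6875)
29*(w + u) = 29*(59/16 + 11) = 29*(235/16) = 6815/16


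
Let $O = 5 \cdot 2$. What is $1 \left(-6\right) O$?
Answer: $-60$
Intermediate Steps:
$O = 10$
$1 \left(-6\right) O = 1 \left(-6\right) 10 = \left(-6\right) 10 = -60$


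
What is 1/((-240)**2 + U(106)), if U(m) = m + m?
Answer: 1/57812 ≈ 1.7297e-5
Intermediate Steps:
U(m) = 2*m
1/((-240)**2 + U(106)) = 1/((-240)**2 + 2*106) = 1/(57600 + 212) = 1/57812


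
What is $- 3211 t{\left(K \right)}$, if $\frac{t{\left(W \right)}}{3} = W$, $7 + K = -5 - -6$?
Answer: $57798$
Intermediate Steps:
$K = -6$ ($K = -7 - -1 = -7 + \left(-5 + 6\right) = -7 + 1 = -6$)
$t{\left(W \right)} = 3 W$
$- 3211 t{\left(K \right)} = - 3211 \cdot 3 \left(-6\right) = \left(-3211\right) \left(-18\right) = 57798$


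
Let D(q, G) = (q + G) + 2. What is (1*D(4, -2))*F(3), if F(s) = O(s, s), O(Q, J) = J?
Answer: 12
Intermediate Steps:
D(q, G) = 2 + G + q (D(q, G) = (G + q) + 2 = 2 + G + q)
F(s) = s
(1*D(4, -2))*F(3) = (1*(2 - 2 + 4))*3 = (1*4)*3 = 4*3 = 12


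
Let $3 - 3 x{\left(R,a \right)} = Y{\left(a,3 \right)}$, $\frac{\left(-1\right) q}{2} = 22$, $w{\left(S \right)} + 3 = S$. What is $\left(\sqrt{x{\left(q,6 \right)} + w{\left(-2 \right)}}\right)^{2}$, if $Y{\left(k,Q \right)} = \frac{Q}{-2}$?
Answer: $- \frac{7}{2} \approx -3.5$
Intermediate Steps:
$w{\left(S \right)} = -3 + S$
$Y{\left(k,Q \right)} = - \frac{Q}{2}$ ($Y{\left(k,Q \right)} = Q \left(- \frac{1}{2}\right) = - \frac{Q}{2}$)
$q = -44$ ($q = \left(-2\right) 22 = -44$)
$x{\left(R,a \right)} = \frac{3}{2}$ ($x{\left(R,a \right)} = 1 - \frac{\left(- \frac{1}{2}\right) 3}{3} = 1 - - \frac{1}{2} = 1 + \frac{1}{2} = \frac{3}{2}$)
$\left(\sqrt{x{\left(q,6 \right)} + w{\left(-2 \right)}}\right)^{2} = \left(\sqrt{\frac{3}{2} - 5}\right)^{2} = \left(\sqrt{- \frac{7}{2}}\right)^{2} = \left(\frac{i \sqrt{14}}{2}\right)^{2} = - \frac{7}{2}$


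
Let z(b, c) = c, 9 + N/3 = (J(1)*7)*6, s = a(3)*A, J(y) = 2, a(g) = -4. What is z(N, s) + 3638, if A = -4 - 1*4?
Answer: 3670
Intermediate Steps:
A = -8 (A = -4 - 4 = -8)
s = 32 (s = -4*(-8) = 32)
N = 225 (N = -27 + 3*((2*7)*6) = -27 + 3*(14*6) = -27 + 3*84 = -27 + 252 = 225)
z(N, s) + 3638 = 32 + 3638 = 3670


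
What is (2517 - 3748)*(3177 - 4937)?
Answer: 2166560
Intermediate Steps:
(2517 - 3748)*(3177 - 4937) = -1231*(-1760) = 2166560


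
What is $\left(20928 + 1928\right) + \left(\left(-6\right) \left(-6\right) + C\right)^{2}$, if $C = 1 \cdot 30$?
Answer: $27212$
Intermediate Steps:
$C = 30$
$\left(20928 + 1928\right) + \left(\left(-6\right) \left(-6\right) + C\right)^{2} = \left(20928 + 1928\right) + \left(\left(-6\right) \left(-6\right) + 30\right)^{2} = 22856 + \left(36 + 30\right)^{2} = 22856 + 66^{2} = 22856 + 4356 = 27212$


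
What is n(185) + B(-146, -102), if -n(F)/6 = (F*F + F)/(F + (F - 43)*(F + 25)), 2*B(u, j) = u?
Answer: -479365/6001 ≈ -79.881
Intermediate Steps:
B(u, j) = u/2
n(F) = -6*(F + F²)/(F + (-43 + F)*(25 + F)) (n(F) = -6*(F*F + F)/(F + (F - 43)*(F + 25)) = -6*(F² + F)/(F + (-43 + F)*(25 + F)) = -6*(F + F²)/(F + (-43 + F)*(25 + F)))
n(185) + B(-146, -102) = 6*185*(1 + 185)/(1075 - 1*185² + 17*185) + (½)*(-146) = 6*185*186/(1075 - 1*34225 + 3145) - 73 = 6*185*186/(1075 - 34225 + 3145) - 73 = 6*185*186/(-30005) - 73 = 6*185*(-1/30005)*186 - 73 = -41292/6001 - 73 = -479365/6001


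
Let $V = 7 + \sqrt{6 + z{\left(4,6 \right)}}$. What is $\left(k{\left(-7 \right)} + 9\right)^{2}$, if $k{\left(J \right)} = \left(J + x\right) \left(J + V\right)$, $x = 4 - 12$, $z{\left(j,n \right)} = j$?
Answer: $2331 - 270 \sqrt{10} \approx 1477.2$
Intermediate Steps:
$x = -8$ ($x = 4 - 12 = -8$)
$V = 7 + \sqrt{10}$ ($V = 7 + \sqrt{6 + 4} = 7 + \sqrt{10} \approx 10.162$)
$k{\left(J \right)} = \left(-8 + J\right) \left(7 + J + \sqrt{10}\right)$ ($k{\left(J \right)} = \left(J - 8\right) \left(J + \left(7 + \sqrt{10}\right)\right) = \left(-8 + J\right) \left(7 + J + \sqrt{10}\right)$)
$\left(k{\left(-7 \right)} + 9\right)^{2} = \left(\left(-56 + \left(-7\right)^{2} - -7 - 8 \sqrt{10} - 7 \sqrt{10}\right) + 9\right)^{2} = \left(\left(-56 + 49 + 7 - 8 \sqrt{10} - 7 \sqrt{10}\right) + 9\right)^{2} = \left(- 15 \sqrt{10} + 9\right)^{2} = \left(9 - 15 \sqrt{10}\right)^{2}$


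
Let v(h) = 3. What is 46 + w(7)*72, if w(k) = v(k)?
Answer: 262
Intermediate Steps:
w(k) = 3
46 + w(7)*72 = 46 + 3*72 = 46 + 216 = 262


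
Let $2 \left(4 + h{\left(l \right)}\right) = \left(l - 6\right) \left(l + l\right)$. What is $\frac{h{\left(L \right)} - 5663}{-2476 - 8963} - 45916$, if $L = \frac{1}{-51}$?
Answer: $- \frac{1366116615964}{29752839} \approx -45916.0$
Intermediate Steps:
$L = - \frac{1}{51} \approx -0.019608$
$h{\left(l \right)} = -4 + l \left(-6 + l\right)$ ($h{\left(l \right)} = -4 + \frac{\left(l - 6\right) \left(l + l\right)}{2} = -4 + \frac{\left(-6 + l\right) 2 l}{2} = -4 + \frac{2 l \left(-6 + l\right)}{2} = -4 + l \left(-6 + l\right)$)
$\frac{h{\left(L \right)} - 5663}{-2476 - 8963} - 45916 = \frac{\left(-4 + \left(- \frac{1}{51}\right)^{2} - - \frac{2}{17}\right) - 5663}{-2476 - 8963} - 45916 = \frac{\left(-4 + \frac{1}{2601} + \frac{2}{17}\right) - 5663}{-11439} - 45916 = \left(- \frac{10097}{2601} - 5663\right) \left(- \frac{1}{11439}\right) - 45916 = \left(- \frac{14739560}{2601}\right) \left(- \frac{1}{11439}\right) - 45916 = \frac{14739560}{29752839} - 45916 = - \frac{1366116615964}{29752839}$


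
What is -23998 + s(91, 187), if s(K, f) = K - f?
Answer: -24094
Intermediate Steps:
-23998 + s(91, 187) = -23998 + (91 - 1*187) = -23998 + (91 - 187) = -23998 - 96 = -24094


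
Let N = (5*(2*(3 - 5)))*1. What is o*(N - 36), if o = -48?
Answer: 2688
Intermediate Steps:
N = -20 (N = (5*(2*(-2)))*1 = (5*(-4))*1 = -20*1 = -20)
o*(N - 36) = -48*(-20 - 36) = -48*(-56) = 2688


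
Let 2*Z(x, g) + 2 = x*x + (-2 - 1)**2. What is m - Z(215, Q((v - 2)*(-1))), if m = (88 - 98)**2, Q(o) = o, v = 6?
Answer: -23016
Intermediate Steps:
m = 100 (m = (-10)**2 = 100)
Z(x, g) = 7/2 + x**2/2 (Z(x, g) = -1 + (x*x + (-2 - 1)**2)/2 = -1 + (x**2 + (-3)**2)/2 = -1 + (x**2 + 9)/2 = -1 + (9 + x**2)/2 = -1 + (9/2 + x**2/2) = 7/2 + x**2/2)
m - Z(215, Q((v - 2)*(-1))) = 100 - (7/2 + (1/2)*215**2) = 100 - (7/2 + (1/2)*46225) = 100 - (7/2 + 46225/2) = 100 - 1*23116 = 100 - 23116 = -23016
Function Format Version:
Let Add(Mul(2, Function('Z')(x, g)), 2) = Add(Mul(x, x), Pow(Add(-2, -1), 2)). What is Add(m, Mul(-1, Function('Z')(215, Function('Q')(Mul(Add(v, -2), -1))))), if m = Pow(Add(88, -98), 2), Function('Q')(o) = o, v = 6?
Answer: -23016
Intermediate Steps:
m = 100 (m = Pow(-10, 2) = 100)
Function('Z')(x, g) = Add(Rational(7, 2), Mul(Rational(1, 2), Pow(x, 2))) (Function('Z')(x, g) = Add(-1, Mul(Rational(1, 2), Add(Mul(x, x), Pow(Add(-2, -1), 2)))) = Add(-1, Mul(Rational(1, 2), Add(Pow(x, 2), Pow(-3, 2)))) = Add(-1, Mul(Rational(1, 2), Add(Pow(x, 2), 9))) = Add(-1, Mul(Rational(1, 2), Add(9, Pow(x, 2)))) = Add(-1, Add(Rational(9, 2), Mul(Rational(1, 2), Pow(x, 2)))) = Add(Rational(7, 2), Mul(Rational(1, 2), Pow(x, 2))))
Add(m, Mul(-1, Function('Z')(215, Function('Q')(Mul(Add(v, -2), -1))))) = Add(100, Mul(-1, Add(Rational(7, 2), Mul(Rational(1, 2), Pow(215, 2))))) = Add(100, Mul(-1, Add(Rational(7, 2), Mul(Rational(1, 2), 46225)))) = Add(100, Mul(-1, Add(Rational(7, 2), Rational(46225, 2)))) = Add(100, Mul(-1, 23116)) = Add(100, -23116) = -23016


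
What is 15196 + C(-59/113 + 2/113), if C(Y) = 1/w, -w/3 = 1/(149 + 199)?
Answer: 15080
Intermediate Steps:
w = -1/116 (w = -3/(149 + 199) = -3/348 = -3*1/348 = -1/116 ≈ -0.0086207)
C(Y) = -116 (C(Y) = 1/(-1/116) = -116)
15196 + C(-59/113 + 2/113) = 15196 - 116 = 15080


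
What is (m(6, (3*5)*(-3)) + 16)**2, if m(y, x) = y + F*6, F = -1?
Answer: 256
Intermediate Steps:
m(y, x) = -6 + y (m(y, x) = y - 1*6 = y - 6 = -6 + y)
(m(6, (3*5)*(-3)) + 16)**2 = ((-6 + 6) + 16)**2 = (0 + 16)**2 = 16**2 = 256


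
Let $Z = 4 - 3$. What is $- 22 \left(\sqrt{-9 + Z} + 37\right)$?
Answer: $-814 - 44 i \sqrt{2} \approx -814.0 - 62.225 i$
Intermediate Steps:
$Z = 1$
$- 22 \left(\sqrt{-9 + Z} + 37\right) = - 22 \left(\sqrt{-9 + 1} + 37\right) = - 22 \left(\sqrt{-8} + 37\right) = - 22 \left(2 i \sqrt{2} + 37\right) = - 22 \left(37 + 2 i \sqrt{2}\right) = -814 - 44 i \sqrt{2}$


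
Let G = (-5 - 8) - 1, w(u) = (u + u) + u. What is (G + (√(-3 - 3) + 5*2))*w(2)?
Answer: -24 + 6*I*√6 ≈ -24.0 + 14.697*I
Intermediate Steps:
w(u) = 3*u (w(u) = 2*u + u = 3*u)
G = -14 (G = -13 - 1 = -14)
(G + (√(-3 - 3) + 5*2))*w(2) = (-14 + (√(-3 - 3) + 5*2))*(3*2) = (-14 + (√(-6) + 10))*6 = (-14 + (I*√6 + 10))*6 = (-14 + (10 + I*√6))*6 = (-4 + I*√6)*6 = -24 + 6*I*√6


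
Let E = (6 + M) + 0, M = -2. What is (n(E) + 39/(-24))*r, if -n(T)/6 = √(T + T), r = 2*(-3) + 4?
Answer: 13/4 + 24*√2 ≈ 37.191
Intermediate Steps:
E = 4 (E = (6 - 2) + 0 = 4 + 0 = 4)
r = -2 (r = -6 + 4 = -2)
n(T) = -6*√2*√T (n(T) = -6*√(T + T) = -6*√2*√T)
(n(E) + 39/(-24))*r = (-6*√2*√4 + 39/(-24))*(-2) = (-6*√2*2 + 39*(-1/24))*(-2) = (-12*√2 - 13/8)*(-2) = (-13/8 - 12*√2)*(-2) = 13/4 + 24*√2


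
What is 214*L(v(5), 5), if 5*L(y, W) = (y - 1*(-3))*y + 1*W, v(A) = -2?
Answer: 642/5 ≈ 128.40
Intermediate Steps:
L(y, W) = W/5 + y*(3 + y)/5 (L(y, W) = ((y - 1*(-3))*y + 1*W)/5 = ((y + 3)*y + W)/5 = ((3 + y)*y + W)/5 = (y*(3 + y) + W)/5 = (W + y*(3 + y))/5 = W/5 + y*(3 + y)/5)
214*L(v(5), 5) = 214*((⅕)*5 + (⅕)*(-2)² + (⅗)*(-2)) = 214*(1 + (⅕)*4 - 6/5) = 214*(1 + ⅘ - 6/5) = 214*(⅗) = 642/5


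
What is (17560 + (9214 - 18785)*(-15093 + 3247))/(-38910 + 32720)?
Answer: -56697813/3095 ≈ -18319.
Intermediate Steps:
(17560 + (9214 - 18785)*(-15093 + 3247))/(-38910 + 32720) = (17560 - 9571*(-11846))/(-6190) = (17560 + 113378066)*(-1/6190) = 113395626*(-1/6190) = -56697813/3095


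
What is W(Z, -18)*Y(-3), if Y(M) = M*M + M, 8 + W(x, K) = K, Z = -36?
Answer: -156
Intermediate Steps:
W(x, K) = -8 + K
Y(M) = M + M² (Y(M) = M² + M = M + M²)
W(Z, -18)*Y(-3) = (-8 - 18)*(-3*(1 - 3)) = -(-78)*(-2) = -26*6 = -156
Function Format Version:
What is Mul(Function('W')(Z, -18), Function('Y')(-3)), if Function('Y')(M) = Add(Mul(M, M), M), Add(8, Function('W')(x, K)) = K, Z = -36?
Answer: -156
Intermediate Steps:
Function('W')(x, K) = Add(-8, K)
Function('Y')(M) = Add(M, Pow(M, 2)) (Function('Y')(M) = Add(Pow(M, 2), M) = Add(M, Pow(M, 2)))
Mul(Function('W')(Z, -18), Function('Y')(-3)) = Mul(Add(-8, -18), Mul(-3, Add(1, -3))) = Mul(-26, Mul(-3, -2)) = Mul(-26, 6) = -156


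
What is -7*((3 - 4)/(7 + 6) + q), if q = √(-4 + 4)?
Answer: 7/13 ≈ 0.53846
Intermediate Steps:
q = 0 (q = √0 = 0)
-7*((3 - 4)/(7 + 6) + q) = -7*((3 - 4)/(7 + 6) + 0) = -7*(-1/13 + 0) = -7*(-1/13) = 7/13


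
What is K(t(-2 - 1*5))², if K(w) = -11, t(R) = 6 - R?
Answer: 121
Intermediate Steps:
K(t(-2 - 1*5))² = (-11)² = 121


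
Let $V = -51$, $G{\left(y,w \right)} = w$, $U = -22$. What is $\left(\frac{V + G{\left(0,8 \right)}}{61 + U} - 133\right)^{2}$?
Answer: $\frac{27352900}{1521} \approx 17984.0$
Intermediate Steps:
$\left(\frac{V + G{\left(0,8 \right)}}{61 + U} - 133\right)^{2} = \left(\frac{-51 + 8}{61 - 22} - 133\right)^{2} = \left(- \frac{43}{39} - 133\right)^{2} = \left(- \frac{5230}{39}\right)^{2} = \frac{27352900}{1521}$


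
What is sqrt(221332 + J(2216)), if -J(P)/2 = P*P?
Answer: 2*I*sqrt(2399995) ≈ 3098.4*I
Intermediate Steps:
J(P) = -2*P**2 (J(P) = -2*P*P = -2*P**2)
sqrt(221332 + J(2216)) = sqrt(221332 - 2*2216**2) = sqrt(221332 - 2*4910656) = sqrt(221332 - 9821312) = sqrt(-9599980) = 2*I*sqrt(2399995)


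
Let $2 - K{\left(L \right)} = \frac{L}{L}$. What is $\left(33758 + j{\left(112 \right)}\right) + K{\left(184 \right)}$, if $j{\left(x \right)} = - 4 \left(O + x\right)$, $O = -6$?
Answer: $33335$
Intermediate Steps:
$K{\left(L \right)} = 1$ ($K{\left(L \right)} = 2 - \frac{L}{L} = 2 - 1 = 1$)
$j{\left(x \right)} = 24 - 4 x$ ($j{\left(x \right)} = - 4 \left(-6 + x\right) = 24 - 4 x$)
$\left(33758 + j{\left(112 \right)}\right) + K{\left(184 \right)} = \left(33758 + \left(24 - 448\right)\right) + 1 = \left(33758 - 424\right) + 1 = 33334 + 1 = 33335$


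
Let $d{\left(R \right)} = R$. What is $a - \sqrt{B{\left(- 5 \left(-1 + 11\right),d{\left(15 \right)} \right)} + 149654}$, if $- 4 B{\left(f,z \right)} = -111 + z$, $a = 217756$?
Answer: $217756 - \sqrt{149678} \approx 2.1737 \cdot 10^{5}$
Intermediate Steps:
$B{\left(f,z \right)} = \frac{111}{4} - \frac{z}{4}$ ($B{\left(f,z \right)} = - \frac{-111 + z}{4} = \frac{111}{4} - \frac{z}{4}$)
$a - \sqrt{B{\left(- 5 \left(-1 + 11\right),d{\left(15 \right)} \right)} + 149654} = 217756 - \sqrt{\left(\frac{111}{4} - \frac{15}{4}\right) + 149654} = 217756 - \sqrt{24 + 149654} = 217756 - \sqrt{149678}$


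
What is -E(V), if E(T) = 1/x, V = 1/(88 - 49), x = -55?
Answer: 1/55 ≈ 0.018182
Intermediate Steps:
V = 1/39 ≈ 0.025641
E(T) = -1/55 (E(T) = 1/(-55) = -1/55)
-E(V) = -1*(-1/55) = 1/55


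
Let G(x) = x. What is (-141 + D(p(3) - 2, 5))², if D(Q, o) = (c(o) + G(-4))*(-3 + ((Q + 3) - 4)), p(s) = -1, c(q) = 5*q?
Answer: 82944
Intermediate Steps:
D(Q, o) = (-4 + Q)*(-4 + 5*o) (D(Q, o) = (5*o - 4)*(-3 + ((Q + 3) - 4)) = (-4 + 5*o)*(-3 + ((3 + Q) - 4)) = (-4 + 5*o)*(-3 + (-1 + Q)) = (-4 + 5*o)*(-4 + Q) = (-4 + Q)*(-4 + 5*o))
(-141 + D(p(3) - 2, 5))² = (-141 + (16 - 20*5 - 4*(-1 - 2) + 5*(-1 - 2)*5))² = (-141 + (16 - 100 - 4*(-3) + 5*(-3)*5))² = (-141 + (16 - 100 + 12 - 75))² = (-141 - 147)² = (-288)² = 82944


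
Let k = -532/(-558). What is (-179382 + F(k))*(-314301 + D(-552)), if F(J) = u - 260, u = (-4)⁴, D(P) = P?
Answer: 56480220258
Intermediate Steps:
k = 266/279 (k = -532*(-1/558) = 266/279 ≈ 0.95341)
u = 256
F(J) = -4 (F(J) = 256 - 260 = -4)
(-179382 + F(k))*(-314301 + D(-552)) = (-179382 - 4)*(-314301 - 552) = -179386*(-314853) = 56480220258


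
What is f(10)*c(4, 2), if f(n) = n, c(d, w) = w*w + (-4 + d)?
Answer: 40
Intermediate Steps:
c(d, w) = -4 + d + w**2 (c(d, w) = w**2 + (-4 + d) = -4 + d + w**2)
f(10)*c(4, 2) = 10*(-4 + 4 + 2**2) = 10*(-4 + 4 + 4) = 10*4 = 40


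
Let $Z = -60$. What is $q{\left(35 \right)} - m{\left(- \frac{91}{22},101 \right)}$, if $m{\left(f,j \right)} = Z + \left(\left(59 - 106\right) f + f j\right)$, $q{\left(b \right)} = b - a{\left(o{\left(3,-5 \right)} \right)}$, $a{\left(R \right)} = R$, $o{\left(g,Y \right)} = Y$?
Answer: $\frac{3557}{11} \approx 323.36$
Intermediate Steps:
$q{\left(b \right)} = 5 + b$ ($q{\left(b \right)} = b - -5 = b + 5 = 5 + b$)
$m{\left(f,j \right)} = -60 - 47 f + f j$ ($m{\left(f,j \right)} = -60 + \left(\left(59 - 106\right) f + f j\right) = -60 + \left(- 47 f + f j\right) = -60 - 47 f + f j$)
$q{\left(35 \right)} - m{\left(- \frac{91}{22},101 \right)} = \left(5 + 35\right) - \left(-60 - 47 \left(- \frac{91}{22}\right) + - \frac{91}{22} \cdot 101\right) = 40 - \left(-60 - 47 \left(\left(-91\right) \frac{1}{22}\right) + \left(-91\right) \frac{1}{22} \cdot 101\right) = 40 - \left(-60 - - \frac{4277}{22} - \frac{9191}{22}\right) = 40 - \left(-60 + \frac{4277}{22} - \frac{9191}{22}\right) = 40 - - \frac{3117}{11} = 40 + \frac{3117}{11} = \frac{3557}{11}$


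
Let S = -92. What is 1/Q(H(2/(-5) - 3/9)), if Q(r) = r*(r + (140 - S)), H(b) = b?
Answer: -225/38159 ≈ -0.0058964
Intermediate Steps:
Q(r) = r*(232 + r) (Q(r) = r*(r + (140 - 1*(-92))) = r*(r + (140 + 92)) = r*(r + 232) = r*(232 + r))
1/Q(H(2/(-5) - 3/9)) = 1/((2/(-5) - 3/9)*(232 + (2/(-5) - 3/9))) = 1/((2*(-⅕) - 3*⅑)*(232 + (2*(-⅕) - 3*⅑))) = 1/((-⅖ - ⅓)*(232 + (-⅖ - ⅓))) = 1/(-11*(232 - 11/15)/15) = 1/(-11/15*3469/15) = 1/(-38159/225) = -225/38159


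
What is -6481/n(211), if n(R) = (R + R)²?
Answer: -6481/178084 ≈ -0.036393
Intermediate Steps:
n(R) = 4*R² (n(R) = (2*R)² = 4*R²)
-6481/n(211) = -6481/(4*211²) = -6481/(4*44521) = -6481/178084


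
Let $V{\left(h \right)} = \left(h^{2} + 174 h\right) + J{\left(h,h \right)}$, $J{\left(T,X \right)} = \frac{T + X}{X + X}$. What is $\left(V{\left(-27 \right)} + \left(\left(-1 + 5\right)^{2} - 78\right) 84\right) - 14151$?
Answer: $-23327$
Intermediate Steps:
$J{\left(T,X \right)} = \frac{T + X}{2 X}$
$V{\left(h \right)} = 1 + h^{2} + 174 h$ ($V{\left(h \right)} = \left(h^{2} + 174 h\right) + \frac{h + h}{2 h} = \left(h^{2} + 174 h\right) + \frac{2 h}{2 h} = \left(h^{2} + 174 h\right) + 1 = 1 + h^{2} + 174 h$)
$\left(V{\left(-27 \right)} + \left(\left(-1 + 5\right)^{2} - 78\right) 84\right) - 14151 = \left(\left(1 + \left(-27\right)^{2} + 174 \left(-27\right)\right) + \left(\left(-1 + 5\right)^{2} - 78\right) 84\right) - 14151 = \left(\left(1 + 729 - 4698\right) + \left(4^{2} - 78\right) 84\right) - 14151 = \left(-3968 + \left(16 - 78\right) 84\right) - 14151 = \left(-3968 - 5208\right) - 14151 = -9176 - 14151 = -23327$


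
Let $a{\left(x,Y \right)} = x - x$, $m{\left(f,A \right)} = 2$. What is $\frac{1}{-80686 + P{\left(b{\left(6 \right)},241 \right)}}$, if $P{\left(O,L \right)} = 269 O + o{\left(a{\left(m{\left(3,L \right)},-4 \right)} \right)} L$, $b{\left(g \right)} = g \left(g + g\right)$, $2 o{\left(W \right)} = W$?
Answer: $- \frac{1}{61318} \approx -1.6308 \cdot 10^{-5}$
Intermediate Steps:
$a{\left(x,Y \right)} = 0$
$o{\left(W \right)} = \frac{W}{2}$
$b{\left(g \right)} = 2 g^{2}$ ($b{\left(g \right)} = g 2 g = 2 g^{2}$)
$P{\left(O,L \right)} = 269 O$ ($P{\left(O,L \right)} = 269 O + \frac{1}{2} \cdot 0 L = 269 O + 0 L = 269 O + 0 = 269 O$)
$\frac{1}{-80686 + P{\left(b{\left(6 \right)},241 \right)}} = \frac{1}{-80686 + 269 \cdot 2 \cdot 6^{2}} = \frac{1}{-80686 + 269 \cdot 2 \cdot 36} = \frac{1}{-80686 + 269 \cdot 72} = \frac{1}{-80686 + 19368} = \frac{1}{-61318} = - \frac{1}{61318}$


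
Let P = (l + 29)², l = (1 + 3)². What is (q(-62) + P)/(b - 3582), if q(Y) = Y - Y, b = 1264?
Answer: -2025/2318 ≈ -0.87360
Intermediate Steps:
l = 16 (l = 4² = 16)
q(Y) = 0
P = 2025 (P = (16 + 29)² = 45² = 2025)
(q(-62) + P)/(b - 3582) = (0 + 2025)/(1264 - 3582) = 2025/(-2318) = 2025*(-1/2318) = -2025/2318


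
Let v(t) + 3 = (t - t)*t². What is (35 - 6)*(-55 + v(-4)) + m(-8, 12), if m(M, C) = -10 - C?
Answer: -1704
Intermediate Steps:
v(t) = -3 (v(t) = -3 + (t - t)*t² = -3 + 0*t² = -3 + 0 = -3)
(35 - 6)*(-55 + v(-4)) + m(-8, 12) = (35 - 6)*(-55 - 3) + (-10 - 1*12) = 29*(-58) + (-10 - 12) = -1682 - 22 = -1704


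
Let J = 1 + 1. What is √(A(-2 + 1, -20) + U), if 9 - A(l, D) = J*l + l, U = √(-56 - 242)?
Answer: √(12 + I*√298) ≈ 4.0635 + 2.1241*I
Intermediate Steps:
J = 2
U = I*√298 (U = √(-298) = I*√298 ≈ 17.263*I)
A(l, D) = 9 - 3*l (A(l, D) = 9 - (2*l + l) = 9 - 3*l)
√(A(-2 + 1, -20) + U) = √((9 - 3*(-2 + 1)) + I*√298) = √((9 - 3*(-1)) + I*√298) = √((9 + 3) + I*√298) = √(12 + I*√298)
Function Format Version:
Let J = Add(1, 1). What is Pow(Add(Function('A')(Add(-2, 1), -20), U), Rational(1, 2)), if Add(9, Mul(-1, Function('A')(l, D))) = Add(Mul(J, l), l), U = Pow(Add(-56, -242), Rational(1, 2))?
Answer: Pow(Add(12, Mul(I, Pow(298, Rational(1, 2)))), Rational(1, 2)) ≈ Add(4.0635, Mul(2.1241, I))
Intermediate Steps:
J = 2
U = Mul(I, Pow(298, Rational(1, 2))) (U = Pow(-298, Rational(1, 2)) = Mul(I, Pow(298, Rational(1, 2))) ≈ Mul(17.263, I))
Function('A')(l, D) = Add(9, Mul(-3, l)) (Function('A')(l, D) = Add(9, Mul(-1, Add(Mul(2, l), l))) = Add(9, Mul(-1, Mul(3, l))) = Add(9, Mul(-3, l)))
Pow(Add(Function('A')(Add(-2, 1), -20), U), Rational(1, 2)) = Pow(Add(Add(9, Mul(-3, Add(-2, 1))), Mul(I, Pow(298, Rational(1, 2)))), Rational(1, 2)) = Pow(Add(Add(9, Mul(-3, -1)), Mul(I, Pow(298, Rational(1, 2)))), Rational(1, 2)) = Pow(Add(Add(9, 3), Mul(I, Pow(298, Rational(1, 2)))), Rational(1, 2)) = Pow(Add(12, Mul(I, Pow(298, Rational(1, 2)))), Rational(1, 2))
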